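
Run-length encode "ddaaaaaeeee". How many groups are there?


Input: ddaaaaaeeee
Scanning for consecutive runs:
  Group 1: 'd' x 2 (positions 0-1)
  Group 2: 'a' x 5 (positions 2-6)
  Group 3: 'e' x 4 (positions 7-10)
Total groups: 3

3


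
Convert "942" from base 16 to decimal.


Input: "942" in base 16
Positional expansion:
  Digit '9' (value 9) x 16^2 = 2304
  Digit '4' (value 4) x 16^1 = 64
  Digit '2' (value 2) x 16^0 = 2
Sum = 2370

2370


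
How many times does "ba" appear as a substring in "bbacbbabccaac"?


Searching for "ba" in "bbacbbabccaac"
Scanning each position:
  Position 0: "bb" => no
  Position 1: "ba" => MATCH
  Position 2: "ac" => no
  Position 3: "cb" => no
  Position 4: "bb" => no
  Position 5: "ba" => MATCH
  Position 6: "ab" => no
  Position 7: "bc" => no
  Position 8: "cc" => no
  Position 9: "ca" => no
  Position 10: "aa" => no
  Position 11: "ac" => no
Total occurrences: 2

2


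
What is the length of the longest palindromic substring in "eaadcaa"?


Input: "eaadcaa"
Checking substrings for palindromes:
  [1:3] "aa" (len 2) => palindrome
  [5:7] "aa" (len 2) => palindrome
Longest palindromic substring: "aa" with length 2

2


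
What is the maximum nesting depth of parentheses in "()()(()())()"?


Input: "()()(()())()"
Tracking depth:
  Position 0 '(': depth becomes 1
  Position 1 ')': depth becomes 0
  Position 2 '(': depth becomes 1
  Position 3 ')': depth becomes 0
  Position 4 '(': depth becomes 1
  Position 5 '(': depth becomes 2
  Position 6 ')': depth becomes 1
  Position 7 '(': depth becomes 2
  Position 8 ')': depth becomes 1
  Position 9 ')': depth becomes 0
  Position 10 '(': depth becomes 1
  Position 11 ')': depth becomes 0
Maximum depth reached: 2

2


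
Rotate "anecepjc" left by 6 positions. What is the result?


Input: "anecepjc", rotate left by 6
First 6 characters: "anecep"
Remaining characters: "jc"
Concatenate remaining + first: "jc" + "anecep" = "jcanecep"

jcanecep


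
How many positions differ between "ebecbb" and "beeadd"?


Comparing "ebecbb" and "beeadd" position by position:
  Position 0: 'e' vs 'b' => DIFFER
  Position 1: 'b' vs 'e' => DIFFER
  Position 2: 'e' vs 'e' => same
  Position 3: 'c' vs 'a' => DIFFER
  Position 4: 'b' vs 'd' => DIFFER
  Position 5: 'b' vs 'd' => DIFFER
Positions that differ: 5

5


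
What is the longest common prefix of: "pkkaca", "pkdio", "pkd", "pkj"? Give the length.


Words: pkkaca, pkdio, pkd, pkj
  Position 0: all 'p' => match
  Position 1: all 'k' => match
  Position 2: ('k', 'd', 'd', 'j') => mismatch, stop
LCP = "pk" (length 2)

2


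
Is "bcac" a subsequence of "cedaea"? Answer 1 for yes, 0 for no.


Check if "bcac" is a subsequence of "cedaea"
Greedy scan:
  Position 0 ('c'): no match needed
  Position 1 ('e'): no match needed
  Position 2 ('d'): no match needed
  Position 3 ('a'): no match needed
  Position 4 ('e'): no match needed
  Position 5 ('a'): no match needed
Only matched 0/4 characters => not a subsequence

0


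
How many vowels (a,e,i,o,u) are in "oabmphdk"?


Input: oabmphdk
Checking each character:
  'o' at position 0: vowel (running total: 1)
  'a' at position 1: vowel (running total: 2)
  'b' at position 2: consonant
  'm' at position 3: consonant
  'p' at position 4: consonant
  'h' at position 5: consonant
  'd' at position 6: consonant
  'k' at position 7: consonant
Total vowels: 2

2


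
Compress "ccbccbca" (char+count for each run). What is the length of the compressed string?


Input: ccbccbca
Runs:
  'c' x 2 => "c2"
  'b' x 1 => "b1"
  'c' x 2 => "c2"
  'b' x 1 => "b1"
  'c' x 1 => "c1"
  'a' x 1 => "a1"
Compressed: "c2b1c2b1c1a1"
Compressed length: 12

12


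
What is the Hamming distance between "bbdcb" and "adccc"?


Comparing "bbdcb" and "adccc" position by position:
  Position 0: 'b' vs 'a' => differ
  Position 1: 'b' vs 'd' => differ
  Position 2: 'd' vs 'c' => differ
  Position 3: 'c' vs 'c' => same
  Position 4: 'b' vs 'c' => differ
Total differences (Hamming distance): 4

4


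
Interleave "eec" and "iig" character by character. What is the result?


Interleaving "eec" and "iig":
  Position 0: 'e' from first, 'i' from second => "ei"
  Position 1: 'e' from first, 'i' from second => "ei"
  Position 2: 'c' from first, 'g' from second => "cg"
Result: eieicg

eieicg


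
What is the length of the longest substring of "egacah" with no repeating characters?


Input: "egacah"
Sliding window (track last position of each char):
  Position 0 ('e'): window [0,0] length 1 -- new best
  Position 1 ('g'): window [0,1] length 2 -- new best
  Position 2 ('a'): window [0,2] length 3 -- new best
  Position 3 ('c'): window [0,3] length 4 -- new best
  Position 4 ('a'): repeat (last at 2), move window start to 3
  Position 4 ('a'): window [3,4] length 2
  Position 5 ('h'): window [3,5] length 3
Longest substring with no repeats: "egac" with length 4

4


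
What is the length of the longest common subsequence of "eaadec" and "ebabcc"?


LCS of "eaadec" and "ebabcc"
DP table:
           e    b    a    b    c    c
      0    0    0    0    0    0    0
  e   0    1    1    1    1    1    1
  a   0    1    1    2    2    2    2
  a   0    1    1    2    2    2    2
  d   0    1    1    2    2    2    2
  e   0    1    1    2    2    2    2
  c   0    1    1    2    2    3    3
LCS length = dp[6][6] = 3

3


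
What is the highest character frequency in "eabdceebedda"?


Input: eabdceebedda
Character counts:
  'a': 2
  'b': 2
  'c': 1
  'd': 3
  'e': 4
Maximum frequency: 4

4


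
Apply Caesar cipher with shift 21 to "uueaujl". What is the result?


Caesar cipher: shift "uueaujl" by 21
  'u' (pos 20) + 21 = pos 15 = 'p'
  'u' (pos 20) + 21 = pos 15 = 'p'
  'e' (pos 4) + 21 = pos 25 = 'z'
  'a' (pos 0) + 21 = pos 21 = 'v'
  'u' (pos 20) + 21 = pos 15 = 'p'
  'j' (pos 9) + 21 = pos 4 = 'e'
  'l' (pos 11) + 21 = pos 6 = 'g'
Result: ppzvpeg

ppzvpeg


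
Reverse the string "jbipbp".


Input: jbipbp
Reading characters right to left:
  Position 5: 'p'
  Position 4: 'b'
  Position 3: 'p'
  Position 2: 'i'
  Position 1: 'b'
  Position 0: 'j'
Reversed: pbpibj

pbpibj


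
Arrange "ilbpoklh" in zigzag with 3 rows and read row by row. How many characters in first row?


Zigzag "ilbpoklh" into 3 rows:
Placing characters:
  'i' => row 0
  'l' => row 1
  'b' => row 2
  'p' => row 1
  'o' => row 0
  'k' => row 1
  'l' => row 2
  'h' => row 1
Rows:
  Row 0: "io"
  Row 1: "lpkh"
  Row 2: "bl"
First row length: 2

2


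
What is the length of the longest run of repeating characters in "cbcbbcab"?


Input: "cbcbbcab"
Scanning for longest run:
  Position 1 ('b'): new char, reset run to 1
  Position 2 ('c'): new char, reset run to 1
  Position 3 ('b'): new char, reset run to 1
  Position 4 ('b'): continues run of 'b', length=2
  Position 5 ('c'): new char, reset run to 1
  Position 6 ('a'): new char, reset run to 1
  Position 7 ('b'): new char, reset run to 1
Longest run: 'b' with length 2

2


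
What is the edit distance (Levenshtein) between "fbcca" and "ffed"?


Computing edit distance: "fbcca" -> "ffed"
DP table:
           f    f    e    d
      0    1    2    3    4
  f   1    0    1    2    3
  b   2    1    1    2    3
  c   3    2    2    2    3
  c   4    3    3    3    3
  a   5    4    4    4    4
Edit distance = dp[5][4] = 4

4


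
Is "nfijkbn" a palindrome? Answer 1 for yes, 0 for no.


Input: nfijkbn
Reversed: nbkjifn
  Compare pos 0 ('n') with pos 6 ('n'): match
  Compare pos 1 ('f') with pos 5 ('b'): MISMATCH
  Compare pos 2 ('i') with pos 4 ('k'): MISMATCH
Result: not a palindrome

0


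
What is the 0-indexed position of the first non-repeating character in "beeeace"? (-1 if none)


Input: beeeace
Character frequencies:
  'a': 1
  'b': 1
  'c': 1
  'e': 4
Scanning left to right for freq == 1:
  Position 0 ('b'): unique! => answer = 0

0


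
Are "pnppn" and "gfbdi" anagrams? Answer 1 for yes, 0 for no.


Strings: "pnppn", "gfbdi"
Sorted first:  nnppp
Sorted second: bdfgi
Differ at position 0: 'n' vs 'b' => not anagrams

0


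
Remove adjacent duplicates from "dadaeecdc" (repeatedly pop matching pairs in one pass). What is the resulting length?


Input: dadaeecdc
Stack-based adjacent duplicate removal:
  Read 'd': push. Stack: d
  Read 'a': push. Stack: da
  Read 'd': push. Stack: dad
  Read 'a': push. Stack: dada
  Read 'e': push. Stack: dadae
  Read 'e': matches stack top 'e' => pop. Stack: dada
  Read 'c': push. Stack: dadac
  Read 'd': push. Stack: dadacd
  Read 'c': push. Stack: dadacdc
Final stack: "dadacdc" (length 7)

7


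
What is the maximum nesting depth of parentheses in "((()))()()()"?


Input: "((()))()()()"
Tracking depth:
  Position 0 '(': depth becomes 1
  Position 1 '(': depth becomes 2
  Position 2 '(': depth becomes 3
  Position 3 ')': depth becomes 2
  Position 4 ')': depth becomes 1
  Position 5 ')': depth becomes 0
  Position 6 '(': depth becomes 1
  Position 7 ')': depth becomes 0
  Position 8 '(': depth becomes 1
  Position 9 ')': depth becomes 0
  Position 10 '(': depth becomes 1
  Position 11 ')': depth becomes 0
Maximum depth reached: 3

3


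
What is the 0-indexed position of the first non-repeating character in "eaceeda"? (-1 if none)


Input: eaceeda
Character frequencies:
  'a': 2
  'c': 1
  'd': 1
  'e': 3
Scanning left to right for freq == 1:
  Position 0 ('e'): freq=3, skip
  Position 1 ('a'): freq=2, skip
  Position 2 ('c'): unique! => answer = 2

2


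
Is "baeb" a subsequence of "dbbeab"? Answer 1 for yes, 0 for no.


Check if "baeb" is a subsequence of "dbbeab"
Greedy scan:
  Position 0 ('d'): no match needed
  Position 1 ('b'): matches sub[0] = 'b'
  Position 2 ('b'): no match needed
  Position 3 ('e'): no match needed
  Position 4 ('a'): matches sub[1] = 'a'
  Position 5 ('b'): no match needed
Only matched 2/4 characters => not a subsequence

0


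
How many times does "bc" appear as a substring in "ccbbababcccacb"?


Searching for "bc" in "ccbbababcccacb"
Scanning each position:
  Position 0: "cc" => no
  Position 1: "cb" => no
  Position 2: "bb" => no
  Position 3: "ba" => no
  Position 4: "ab" => no
  Position 5: "ba" => no
  Position 6: "ab" => no
  Position 7: "bc" => MATCH
  Position 8: "cc" => no
  Position 9: "cc" => no
  Position 10: "ca" => no
  Position 11: "ac" => no
  Position 12: "cb" => no
Total occurrences: 1

1


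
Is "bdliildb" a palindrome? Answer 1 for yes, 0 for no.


Input: bdliildb
Reversed: bdliildb
  Compare pos 0 ('b') with pos 7 ('b'): match
  Compare pos 1 ('d') with pos 6 ('d'): match
  Compare pos 2 ('l') with pos 5 ('l'): match
  Compare pos 3 ('i') with pos 4 ('i'): match
Result: palindrome

1


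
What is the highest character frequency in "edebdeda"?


Input: edebdeda
Character counts:
  'a': 1
  'b': 1
  'd': 3
  'e': 3
Maximum frequency: 3

3


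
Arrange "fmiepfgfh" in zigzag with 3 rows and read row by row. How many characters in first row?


Zigzag "fmiepfgfh" into 3 rows:
Placing characters:
  'f' => row 0
  'm' => row 1
  'i' => row 2
  'e' => row 1
  'p' => row 0
  'f' => row 1
  'g' => row 2
  'f' => row 1
  'h' => row 0
Rows:
  Row 0: "fph"
  Row 1: "meff"
  Row 2: "ig"
First row length: 3

3


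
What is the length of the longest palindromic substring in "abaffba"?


Input: "abaffba"
Checking substrings for palindromes:
  [0:3] "aba" (len 3) => palindrome
  [3:5] "ff" (len 2) => palindrome
Longest palindromic substring: "aba" with length 3

3


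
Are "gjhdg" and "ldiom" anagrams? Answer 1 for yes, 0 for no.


Strings: "gjhdg", "ldiom"
Sorted first:  dgghj
Sorted second: dilmo
Differ at position 1: 'g' vs 'i' => not anagrams

0


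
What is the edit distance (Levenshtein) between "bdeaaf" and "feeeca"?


Computing edit distance: "bdeaaf" -> "feeeca"
DP table:
           f    e    e    e    c    a
      0    1    2    3    4    5    6
  b   1    1    2    3    4    5    6
  d   2    2    2    3    4    5    6
  e   3    3    2    2    3    4    5
  a   4    4    3    3    3    4    4
  a   5    5    4    4    4    4    4
  f   6    5    5    5    5    5    5
Edit distance = dp[6][6] = 5

5


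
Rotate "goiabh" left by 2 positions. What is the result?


Input: "goiabh", rotate left by 2
First 2 characters: "go"
Remaining characters: "iabh"
Concatenate remaining + first: "iabh" + "go" = "iabhgo"

iabhgo


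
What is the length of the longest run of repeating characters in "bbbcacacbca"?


Input: "bbbcacacbca"
Scanning for longest run:
  Position 1 ('b'): continues run of 'b', length=2
  Position 2 ('b'): continues run of 'b', length=3
  Position 3 ('c'): new char, reset run to 1
  Position 4 ('a'): new char, reset run to 1
  Position 5 ('c'): new char, reset run to 1
  Position 6 ('a'): new char, reset run to 1
  Position 7 ('c'): new char, reset run to 1
  Position 8 ('b'): new char, reset run to 1
  Position 9 ('c'): new char, reset run to 1
  Position 10 ('a'): new char, reset run to 1
Longest run: 'b' with length 3

3


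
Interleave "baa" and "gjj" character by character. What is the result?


Interleaving "baa" and "gjj":
  Position 0: 'b' from first, 'g' from second => "bg"
  Position 1: 'a' from first, 'j' from second => "aj"
  Position 2: 'a' from first, 'j' from second => "aj"
Result: bgajaj

bgajaj


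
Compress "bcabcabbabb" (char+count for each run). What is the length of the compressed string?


Input: bcabcabbabb
Runs:
  'b' x 1 => "b1"
  'c' x 1 => "c1"
  'a' x 1 => "a1"
  'b' x 1 => "b1"
  'c' x 1 => "c1"
  'a' x 1 => "a1"
  'b' x 2 => "b2"
  'a' x 1 => "a1"
  'b' x 2 => "b2"
Compressed: "b1c1a1b1c1a1b2a1b2"
Compressed length: 18

18


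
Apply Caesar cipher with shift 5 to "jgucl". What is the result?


Caesar cipher: shift "jgucl" by 5
  'j' (pos 9) + 5 = pos 14 = 'o'
  'g' (pos 6) + 5 = pos 11 = 'l'
  'u' (pos 20) + 5 = pos 25 = 'z'
  'c' (pos 2) + 5 = pos 7 = 'h'
  'l' (pos 11) + 5 = pos 16 = 'q'
Result: olzhq

olzhq


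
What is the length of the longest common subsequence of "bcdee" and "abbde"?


LCS of "bcdee" and "abbde"
DP table:
           a    b    b    d    e
      0    0    0    0    0    0
  b   0    0    1    1    1    1
  c   0    0    1    1    1    1
  d   0    0    1    1    2    2
  e   0    0    1    1    2    3
  e   0    0    1    1    2    3
LCS length = dp[5][5] = 3

3


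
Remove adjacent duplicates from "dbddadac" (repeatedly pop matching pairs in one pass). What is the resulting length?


Input: dbddadac
Stack-based adjacent duplicate removal:
  Read 'd': push. Stack: d
  Read 'b': push. Stack: db
  Read 'd': push. Stack: dbd
  Read 'd': matches stack top 'd' => pop. Stack: db
  Read 'a': push. Stack: dba
  Read 'd': push. Stack: dbad
  Read 'a': push. Stack: dbada
  Read 'c': push. Stack: dbadac
Final stack: "dbadac" (length 6)

6


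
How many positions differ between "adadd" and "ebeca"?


Comparing "adadd" and "ebeca" position by position:
  Position 0: 'a' vs 'e' => DIFFER
  Position 1: 'd' vs 'b' => DIFFER
  Position 2: 'a' vs 'e' => DIFFER
  Position 3: 'd' vs 'c' => DIFFER
  Position 4: 'd' vs 'a' => DIFFER
Positions that differ: 5

5


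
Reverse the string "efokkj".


Input: efokkj
Reading characters right to left:
  Position 5: 'j'
  Position 4: 'k'
  Position 3: 'k'
  Position 2: 'o'
  Position 1: 'f'
  Position 0: 'e'
Reversed: jkkofe

jkkofe


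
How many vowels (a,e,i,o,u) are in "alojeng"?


Input: alojeng
Checking each character:
  'a' at position 0: vowel (running total: 1)
  'l' at position 1: consonant
  'o' at position 2: vowel (running total: 2)
  'j' at position 3: consonant
  'e' at position 4: vowel (running total: 3)
  'n' at position 5: consonant
  'g' at position 6: consonant
Total vowels: 3

3


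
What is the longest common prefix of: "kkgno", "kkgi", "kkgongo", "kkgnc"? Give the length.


Words: kkgno, kkgi, kkgongo, kkgnc
  Position 0: all 'k' => match
  Position 1: all 'k' => match
  Position 2: all 'g' => match
  Position 3: ('n', 'i', 'o', 'n') => mismatch, stop
LCP = "kkg" (length 3)

3


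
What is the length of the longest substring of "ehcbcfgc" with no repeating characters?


Input: "ehcbcfgc"
Sliding window (track last position of each char):
  Position 0 ('e'): window [0,0] length 1 -- new best
  Position 1 ('h'): window [0,1] length 2 -- new best
  Position 2 ('c'): window [0,2] length 3 -- new best
  Position 3 ('b'): window [0,3] length 4 -- new best
  Position 4 ('c'): repeat (last at 2), move window start to 3
  Position 4 ('c'): window [3,4] length 2
  Position 5 ('f'): window [3,5] length 3
  Position 6 ('g'): window [3,6] length 4
  Position 7 ('c'): repeat (last at 4), move window start to 5
  Position 7 ('c'): window [5,7] length 3
Longest substring with no repeats: "ehcb" with length 4

4


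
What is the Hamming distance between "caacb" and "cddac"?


Comparing "caacb" and "cddac" position by position:
  Position 0: 'c' vs 'c' => same
  Position 1: 'a' vs 'd' => differ
  Position 2: 'a' vs 'd' => differ
  Position 3: 'c' vs 'a' => differ
  Position 4: 'b' vs 'c' => differ
Total differences (Hamming distance): 4

4


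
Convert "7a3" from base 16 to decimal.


Input: "7a3" in base 16
Positional expansion:
  Digit '7' (value 7) x 16^2 = 1792
  Digit 'a' (value 10) x 16^1 = 160
  Digit '3' (value 3) x 16^0 = 3
Sum = 1955

1955


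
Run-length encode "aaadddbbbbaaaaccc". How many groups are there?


Input: aaadddbbbbaaaaccc
Scanning for consecutive runs:
  Group 1: 'a' x 3 (positions 0-2)
  Group 2: 'd' x 3 (positions 3-5)
  Group 3: 'b' x 4 (positions 6-9)
  Group 4: 'a' x 4 (positions 10-13)
  Group 5: 'c' x 3 (positions 14-16)
Total groups: 5

5


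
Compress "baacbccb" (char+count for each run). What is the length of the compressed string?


Input: baacbccb
Runs:
  'b' x 1 => "b1"
  'a' x 2 => "a2"
  'c' x 1 => "c1"
  'b' x 1 => "b1"
  'c' x 2 => "c2"
  'b' x 1 => "b1"
Compressed: "b1a2c1b1c2b1"
Compressed length: 12

12


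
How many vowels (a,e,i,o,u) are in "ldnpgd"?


Input: ldnpgd
Checking each character:
  'l' at position 0: consonant
  'd' at position 1: consonant
  'n' at position 2: consonant
  'p' at position 3: consonant
  'g' at position 4: consonant
  'd' at position 5: consonant
Total vowels: 0

0


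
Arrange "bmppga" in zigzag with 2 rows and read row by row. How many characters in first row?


Zigzag "bmppga" into 2 rows:
Placing characters:
  'b' => row 0
  'm' => row 1
  'p' => row 0
  'p' => row 1
  'g' => row 0
  'a' => row 1
Rows:
  Row 0: "bpg"
  Row 1: "mpa"
First row length: 3

3


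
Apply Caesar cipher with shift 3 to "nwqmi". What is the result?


Caesar cipher: shift "nwqmi" by 3
  'n' (pos 13) + 3 = pos 16 = 'q'
  'w' (pos 22) + 3 = pos 25 = 'z'
  'q' (pos 16) + 3 = pos 19 = 't'
  'm' (pos 12) + 3 = pos 15 = 'p'
  'i' (pos 8) + 3 = pos 11 = 'l'
Result: qztpl

qztpl


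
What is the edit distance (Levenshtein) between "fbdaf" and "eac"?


Computing edit distance: "fbdaf" -> "eac"
DP table:
           e    a    c
      0    1    2    3
  f   1    1    2    3
  b   2    2    2    3
  d   3    3    3    3
  a   4    4    3    4
  f   5    5    4    4
Edit distance = dp[5][3] = 4

4


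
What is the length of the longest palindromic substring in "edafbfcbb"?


Input: "edafbfcbb"
Checking substrings for palindromes:
  [3:6] "fbf" (len 3) => palindrome
  [7:9] "bb" (len 2) => palindrome
Longest palindromic substring: "fbf" with length 3

3


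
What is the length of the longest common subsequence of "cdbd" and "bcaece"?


LCS of "cdbd" and "bcaece"
DP table:
           b    c    a    e    c    e
      0    0    0    0    0    0    0
  c   0    0    1    1    1    1    1
  d   0    0    1    1    1    1    1
  b   0    1    1    1    1    1    1
  d   0    1    1    1    1    1    1
LCS length = dp[4][6] = 1

1


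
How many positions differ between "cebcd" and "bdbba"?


Comparing "cebcd" and "bdbba" position by position:
  Position 0: 'c' vs 'b' => DIFFER
  Position 1: 'e' vs 'd' => DIFFER
  Position 2: 'b' vs 'b' => same
  Position 3: 'c' vs 'b' => DIFFER
  Position 4: 'd' vs 'a' => DIFFER
Positions that differ: 4

4


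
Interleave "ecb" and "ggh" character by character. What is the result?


Interleaving "ecb" and "ggh":
  Position 0: 'e' from first, 'g' from second => "eg"
  Position 1: 'c' from first, 'g' from second => "cg"
  Position 2: 'b' from first, 'h' from second => "bh"
Result: egcgbh

egcgbh


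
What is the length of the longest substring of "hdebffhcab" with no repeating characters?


Input: "hdebffhcab"
Sliding window (track last position of each char):
  Position 0 ('h'): window [0,0] length 1 -- new best
  Position 1 ('d'): window [0,1] length 2 -- new best
  Position 2 ('e'): window [0,2] length 3 -- new best
  Position 3 ('b'): window [0,3] length 4 -- new best
  Position 4 ('f'): window [0,4] length 5 -- new best
  Position 5 ('f'): repeat (last at 4), move window start to 5
  Position 5 ('f'): window [5,5] length 1
  Position 6 ('h'): window [5,6] length 2
  Position 7 ('c'): window [5,7] length 3
  Position 8 ('a'): window [5,8] length 4
  Position 9 ('b'): window [5,9] length 5
Longest substring with no repeats: "hdebf" with length 5

5


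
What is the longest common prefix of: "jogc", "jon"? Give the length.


Words: jogc, jon
  Position 0: all 'j' => match
  Position 1: all 'o' => match
  Position 2: ('g', 'n') => mismatch, stop
LCP = "jo" (length 2)

2


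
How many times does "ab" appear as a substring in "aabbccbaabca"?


Searching for "ab" in "aabbccbaabca"
Scanning each position:
  Position 0: "aa" => no
  Position 1: "ab" => MATCH
  Position 2: "bb" => no
  Position 3: "bc" => no
  Position 4: "cc" => no
  Position 5: "cb" => no
  Position 6: "ba" => no
  Position 7: "aa" => no
  Position 8: "ab" => MATCH
  Position 9: "bc" => no
  Position 10: "ca" => no
Total occurrences: 2

2


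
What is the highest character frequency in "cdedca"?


Input: cdedca
Character counts:
  'a': 1
  'c': 2
  'd': 2
  'e': 1
Maximum frequency: 2

2


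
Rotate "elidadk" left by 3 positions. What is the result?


Input: "elidadk", rotate left by 3
First 3 characters: "eli"
Remaining characters: "dadk"
Concatenate remaining + first: "dadk" + "eli" = "dadkeli"

dadkeli


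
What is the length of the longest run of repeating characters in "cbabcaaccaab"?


Input: "cbabcaaccaab"
Scanning for longest run:
  Position 1 ('b'): new char, reset run to 1
  Position 2 ('a'): new char, reset run to 1
  Position 3 ('b'): new char, reset run to 1
  Position 4 ('c'): new char, reset run to 1
  Position 5 ('a'): new char, reset run to 1
  Position 6 ('a'): continues run of 'a', length=2
  Position 7 ('c'): new char, reset run to 1
  Position 8 ('c'): continues run of 'c', length=2
  Position 9 ('a'): new char, reset run to 1
  Position 10 ('a'): continues run of 'a', length=2
  Position 11 ('b'): new char, reset run to 1
Longest run: 'a' with length 2

2


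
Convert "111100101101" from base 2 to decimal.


Input: "111100101101" in base 2
Positional expansion:
  Digit '1' (value 1) x 2^11 = 2048
  Digit '1' (value 1) x 2^10 = 1024
  Digit '1' (value 1) x 2^9 = 512
  Digit '1' (value 1) x 2^8 = 256
  Digit '0' (value 0) x 2^7 = 0
  Digit '0' (value 0) x 2^6 = 0
  Digit '1' (value 1) x 2^5 = 32
  Digit '0' (value 0) x 2^4 = 0
  Digit '1' (value 1) x 2^3 = 8
  Digit '1' (value 1) x 2^2 = 4
  Digit '0' (value 0) x 2^1 = 0
  Digit '1' (value 1) x 2^0 = 1
Sum = 3885

3885


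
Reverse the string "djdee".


Input: djdee
Reading characters right to left:
  Position 4: 'e'
  Position 3: 'e'
  Position 2: 'd'
  Position 1: 'j'
  Position 0: 'd'
Reversed: eedjd

eedjd


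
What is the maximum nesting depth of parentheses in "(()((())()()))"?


Input: "(()((())()()))"
Tracking depth:
  Position 0 '(': depth becomes 1
  Position 1 '(': depth becomes 2
  Position 2 ')': depth becomes 1
  Position 3 '(': depth becomes 2
  Position 4 '(': depth becomes 3
  Position 5 '(': depth becomes 4
  Position 6 ')': depth becomes 3
  Position 7 ')': depth becomes 2
  Position 8 '(': depth becomes 3
  Position 9 ')': depth becomes 2
  Position 10 '(': depth becomes 3
  Position 11 ')': depth becomes 2
  Position 12 ')': depth becomes 1
  Position 13 ')': depth becomes 0
Maximum depth reached: 4

4


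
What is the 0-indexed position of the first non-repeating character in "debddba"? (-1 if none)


Input: debddba
Character frequencies:
  'a': 1
  'b': 2
  'd': 3
  'e': 1
Scanning left to right for freq == 1:
  Position 0 ('d'): freq=3, skip
  Position 1 ('e'): unique! => answer = 1

1


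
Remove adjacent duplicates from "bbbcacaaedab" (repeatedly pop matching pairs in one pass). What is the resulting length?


Input: bbbcacaaedab
Stack-based adjacent duplicate removal:
  Read 'b': push. Stack: b
  Read 'b': matches stack top 'b' => pop. Stack: (empty)
  Read 'b': push. Stack: b
  Read 'c': push. Stack: bc
  Read 'a': push. Stack: bca
  Read 'c': push. Stack: bcac
  Read 'a': push. Stack: bcaca
  Read 'a': matches stack top 'a' => pop. Stack: bcac
  Read 'e': push. Stack: bcace
  Read 'd': push. Stack: bcaced
  Read 'a': push. Stack: bcaceda
  Read 'b': push. Stack: bcacedab
Final stack: "bcacedab" (length 8)

8


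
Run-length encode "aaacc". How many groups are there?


Input: aaacc
Scanning for consecutive runs:
  Group 1: 'a' x 3 (positions 0-2)
  Group 2: 'c' x 2 (positions 3-4)
Total groups: 2

2


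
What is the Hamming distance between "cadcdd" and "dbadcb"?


Comparing "cadcdd" and "dbadcb" position by position:
  Position 0: 'c' vs 'd' => differ
  Position 1: 'a' vs 'b' => differ
  Position 2: 'd' vs 'a' => differ
  Position 3: 'c' vs 'd' => differ
  Position 4: 'd' vs 'c' => differ
  Position 5: 'd' vs 'b' => differ
Total differences (Hamming distance): 6

6


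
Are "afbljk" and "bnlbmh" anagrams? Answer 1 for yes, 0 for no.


Strings: "afbljk", "bnlbmh"
Sorted first:  abfjkl
Sorted second: bbhlmn
Differ at position 0: 'a' vs 'b' => not anagrams

0


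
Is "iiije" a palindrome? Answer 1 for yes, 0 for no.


Input: iiije
Reversed: ejiii
  Compare pos 0 ('i') with pos 4 ('e'): MISMATCH
  Compare pos 1 ('i') with pos 3 ('j'): MISMATCH
Result: not a palindrome

0


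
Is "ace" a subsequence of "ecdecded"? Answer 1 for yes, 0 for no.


Check if "ace" is a subsequence of "ecdecded"
Greedy scan:
  Position 0 ('e'): no match needed
  Position 1 ('c'): no match needed
  Position 2 ('d'): no match needed
  Position 3 ('e'): no match needed
  Position 4 ('c'): no match needed
  Position 5 ('d'): no match needed
  Position 6 ('e'): no match needed
  Position 7 ('d'): no match needed
Only matched 0/3 characters => not a subsequence

0


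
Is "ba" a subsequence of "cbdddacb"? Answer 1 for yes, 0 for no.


Check if "ba" is a subsequence of "cbdddacb"
Greedy scan:
  Position 0 ('c'): no match needed
  Position 1 ('b'): matches sub[0] = 'b'
  Position 2 ('d'): no match needed
  Position 3 ('d'): no match needed
  Position 4 ('d'): no match needed
  Position 5 ('a'): matches sub[1] = 'a'
  Position 6 ('c'): no match needed
  Position 7 ('b'): no match needed
All 2 characters matched => is a subsequence

1


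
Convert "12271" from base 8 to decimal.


Input: "12271" in base 8
Positional expansion:
  Digit '1' (value 1) x 8^4 = 4096
  Digit '2' (value 2) x 8^3 = 1024
  Digit '2' (value 2) x 8^2 = 128
  Digit '7' (value 7) x 8^1 = 56
  Digit '1' (value 1) x 8^0 = 1
Sum = 5305

5305


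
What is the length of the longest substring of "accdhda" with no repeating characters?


Input: "accdhda"
Sliding window (track last position of each char):
  Position 0 ('a'): window [0,0] length 1 -- new best
  Position 1 ('c'): window [0,1] length 2 -- new best
  Position 2 ('c'): repeat (last at 1), move window start to 2
  Position 2 ('c'): window [2,2] length 1
  Position 3 ('d'): window [2,3] length 2
  Position 4 ('h'): window [2,4] length 3 -- new best
  Position 5 ('d'): repeat (last at 3), move window start to 4
  Position 5 ('d'): window [4,5] length 2
  Position 6 ('a'): window [4,6] length 3
Longest substring with no repeats: "cdh" with length 3

3


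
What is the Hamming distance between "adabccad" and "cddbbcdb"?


Comparing "adabccad" and "cddbbcdb" position by position:
  Position 0: 'a' vs 'c' => differ
  Position 1: 'd' vs 'd' => same
  Position 2: 'a' vs 'd' => differ
  Position 3: 'b' vs 'b' => same
  Position 4: 'c' vs 'b' => differ
  Position 5: 'c' vs 'c' => same
  Position 6: 'a' vs 'd' => differ
  Position 7: 'd' vs 'b' => differ
Total differences (Hamming distance): 5

5


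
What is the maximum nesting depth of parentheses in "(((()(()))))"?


Input: "(((()(()))))"
Tracking depth:
  Position 0 '(': depth becomes 1
  Position 1 '(': depth becomes 2
  Position 2 '(': depth becomes 3
  Position 3 '(': depth becomes 4
  Position 4 ')': depth becomes 3
  Position 5 '(': depth becomes 4
  Position 6 '(': depth becomes 5
  Position 7 ')': depth becomes 4
  Position 8 ')': depth becomes 3
  Position 9 ')': depth becomes 2
  Position 10 ')': depth becomes 1
  Position 11 ')': depth becomes 0
Maximum depth reached: 5

5


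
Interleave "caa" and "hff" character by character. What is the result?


Interleaving "caa" and "hff":
  Position 0: 'c' from first, 'h' from second => "ch"
  Position 1: 'a' from first, 'f' from second => "af"
  Position 2: 'a' from first, 'f' from second => "af"
Result: chafaf

chafaf


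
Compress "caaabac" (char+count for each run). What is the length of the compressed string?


Input: caaabac
Runs:
  'c' x 1 => "c1"
  'a' x 3 => "a3"
  'b' x 1 => "b1"
  'a' x 1 => "a1"
  'c' x 1 => "c1"
Compressed: "c1a3b1a1c1"
Compressed length: 10

10


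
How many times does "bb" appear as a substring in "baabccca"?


Searching for "bb" in "baabccca"
Scanning each position:
  Position 0: "ba" => no
  Position 1: "aa" => no
  Position 2: "ab" => no
  Position 3: "bc" => no
  Position 4: "cc" => no
  Position 5: "cc" => no
  Position 6: "ca" => no
Total occurrences: 0

0


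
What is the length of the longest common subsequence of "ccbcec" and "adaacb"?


LCS of "ccbcec" and "adaacb"
DP table:
           a    d    a    a    c    b
      0    0    0    0    0    0    0
  c   0    0    0    0    0    1    1
  c   0    0    0    0    0    1    1
  b   0    0    0    0    0    1    2
  c   0    0    0    0    0    1    2
  e   0    0    0    0    0    1    2
  c   0    0    0    0    0    1    2
LCS length = dp[6][6] = 2

2


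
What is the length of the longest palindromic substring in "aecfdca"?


Input: "aecfdca"
Checking substrings for palindromes:
  No multi-char palindromic substrings found
Longest palindromic substring: "a" with length 1

1


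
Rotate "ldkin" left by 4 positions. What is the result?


Input: "ldkin", rotate left by 4
First 4 characters: "ldki"
Remaining characters: "n"
Concatenate remaining + first: "n" + "ldki" = "nldki"

nldki


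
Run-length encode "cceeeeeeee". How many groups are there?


Input: cceeeeeeee
Scanning for consecutive runs:
  Group 1: 'c' x 2 (positions 0-1)
  Group 2: 'e' x 8 (positions 2-9)
Total groups: 2

2


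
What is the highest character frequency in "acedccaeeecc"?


Input: acedccaeeecc
Character counts:
  'a': 2
  'c': 5
  'd': 1
  'e': 4
Maximum frequency: 5

5


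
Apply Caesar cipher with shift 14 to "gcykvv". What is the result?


Caesar cipher: shift "gcykvv" by 14
  'g' (pos 6) + 14 = pos 20 = 'u'
  'c' (pos 2) + 14 = pos 16 = 'q'
  'y' (pos 24) + 14 = pos 12 = 'm'
  'k' (pos 10) + 14 = pos 24 = 'y'
  'v' (pos 21) + 14 = pos 9 = 'j'
  'v' (pos 21) + 14 = pos 9 = 'j'
Result: uqmyjj

uqmyjj


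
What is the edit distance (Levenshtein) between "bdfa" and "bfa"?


Computing edit distance: "bdfa" -> "bfa"
DP table:
           b    f    a
      0    1    2    3
  b   1    0    1    2
  d   2    1    1    2
  f   3    2    1    2
  a   4    3    2    1
Edit distance = dp[4][3] = 1

1


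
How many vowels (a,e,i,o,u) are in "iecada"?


Input: iecada
Checking each character:
  'i' at position 0: vowel (running total: 1)
  'e' at position 1: vowel (running total: 2)
  'c' at position 2: consonant
  'a' at position 3: vowel (running total: 3)
  'd' at position 4: consonant
  'a' at position 5: vowel (running total: 4)
Total vowels: 4

4


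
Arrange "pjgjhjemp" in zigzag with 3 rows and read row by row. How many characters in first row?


Zigzag "pjgjhjemp" into 3 rows:
Placing characters:
  'p' => row 0
  'j' => row 1
  'g' => row 2
  'j' => row 1
  'h' => row 0
  'j' => row 1
  'e' => row 2
  'm' => row 1
  'p' => row 0
Rows:
  Row 0: "php"
  Row 1: "jjjm"
  Row 2: "ge"
First row length: 3

3


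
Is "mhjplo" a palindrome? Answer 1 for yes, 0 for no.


Input: mhjplo
Reversed: olpjhm
  Compare pos 0 ('m') with pos 5 ('o'): MISMATCH
  Compare pos 1 ('h') with pos 4 ('l'): MISMATCH
  Compare pos 2 ('j') with pos 3 ('p'): MISMATCH
Result: not a palindrome

0


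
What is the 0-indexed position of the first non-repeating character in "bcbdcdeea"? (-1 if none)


Input: bcbdcdeea
Character frequencies:
  'a': 1
  'b': 2
  'c': 2
  'd': 2
  'e': 2
Scanning left to right for freq == 1:
  Position 0 ('b'): freq=2, skip
  Position 1 ('c'): freq=2, skip
  Position 2 ('b'): freq=2, skip
  Position 3 ('d'): freq=2, skip
  Position 4 ('c'): freq=2, skip
  Position 5 ('d'): freq=2, skip
  Position 6 ('e'): freq=2, skip
  Position 7 ('e'): freq=2, skip
  Position 8 ('a'): unique! => answer = 8

8


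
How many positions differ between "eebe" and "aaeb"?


Comparing "eebe" and "aaeb" position by position:
  Position 0: 'e' vs 'a' => DIFFER
  Position 1: 'e' vs 'a' => DIFFER
  Position 2: 'b' vs 'e' => DIFFER
  Position 3: 'e' vs 'b' => DIFFER
Positions that differ: 4

4


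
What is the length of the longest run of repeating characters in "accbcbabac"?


Input: "accbcbabac"
Scanning for longest run:
  Position 1 ('c'): new char, reset run to 1
  Position 2 ('c'): continues run of 'c', length=2
  Position 3 ('b'): new char, reset run to 1
  Position 4 ('c'): new char, reset run to 1
  Position 5 ('b'): new char, reset run to 1
  Position 6 ('a'): new char, reset run to 1
  Position 7 ('b'): new char, reset run to 1
  Position 8 ('a'): new char, reset run to 1
  Position 9 ('c'): new char, reset run to 1
Longest run: 'c' with length 2

2


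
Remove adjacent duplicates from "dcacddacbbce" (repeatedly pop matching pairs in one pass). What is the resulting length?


Input: dcacddacbbce
Stack-based adjacent duplicate removal:
  Read 'd': push. Stack: d
  Read 'c': push. Stack: dc
  Read 'a': push. Stack: dca
  Read 'c': push. Stack: dcac
  Read 'd': push. Stack: dcacd
  Read 'd': matches stack top 'd' => pop. Stack: dcac
  Read 'a': push. Stack: dcaca
  Read 'c': push. Stack: dcacac
  Read 'b': push. Stack: dcacacb
  Read 'b': matches stack top 'b' => pop. Stack: dcacac
  Read 'c': matches stack top 'c' => pop. Stack: dcaca
  Read 'e': push. Stack: dcacae
Final stack: "dcacae" (length 6)

6


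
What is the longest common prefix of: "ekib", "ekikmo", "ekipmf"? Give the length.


Words: ekib, ekikmo, ekipmf
  Position 0: all 'e' => match
  Position 1: all 'k' => match
  Position 2: all 'i' => match
  Position 3: ('b', 'k', 'p') => mismatch, stop
LCP = "eki" (length 3)

3


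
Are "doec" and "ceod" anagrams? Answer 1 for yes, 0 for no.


Strings: "doec", "ceod"
Sorted first:  cdeo
Sorted second: cdeo
Sorted forms match => anagrams

1


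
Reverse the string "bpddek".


Input: bpddek
Reading characters right to left:
  Position 5: 'k'
  Position 4: 'e'
  Position 3: 'd'
  Position 2: 'd'
  Position 1: 'p'
  Position 0: 'b'
Reversed: keddpb

keddpb


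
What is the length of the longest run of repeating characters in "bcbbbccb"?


Input: "bcbbbccb"
Scanning for longest run:
  Position 1 ('c'): new char, reset run to 1
  Position 2 ('b'): new char, reset run to 1
  Position 3 ('b'): continues run of 'b', length=2
  Position 4 ('b'): continues run of 'b', length=3
  Position 5 ('c'): new char, reset run to 1
  Position 6 ('c'): continues run of 'c', length=2
  Position 7 ('b'): new char, reset run to 1
Longest run: 'b' with length 3

3


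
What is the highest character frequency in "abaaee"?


Input: abaaee
Character counts:
  'a': 3
  'b': 1
  'e': 2
Maximum frequency: 3

3


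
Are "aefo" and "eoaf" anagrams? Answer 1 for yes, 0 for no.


Strings: "aefo", "eoaf"
Sorted first:  aefo
Sorted second: aefo
Sorted forms match => anagrams

1


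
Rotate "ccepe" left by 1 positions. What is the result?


Input: "ccepe", rotate left by 1
First 1 characters: "c"
Remaining characters: "cepe"
Concatenate remaining + first: "cepe" + "c" = "cepec"

cepec


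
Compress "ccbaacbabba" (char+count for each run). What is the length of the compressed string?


Input: ccbaacbabba
Runs:
  'c' x 2 => "c2"
  'b' x 1 => "b1"
  'a' x 2 => "a2"
  'c' x 1 => "c1"
  'b' x 1 => "b1"
  'a' x 1 => "a1"
  'b' x 2 => "b2"
  'a' x 1 => "a1"
Compressed: "c2b1a2c1b1a1b2a1"
Compressed length: 16

16


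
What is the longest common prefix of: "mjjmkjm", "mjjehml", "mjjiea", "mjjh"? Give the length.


Words: mjjmkjm, mjjehml, mjjiea, mjjh
  Position 0: all 'm' => match
  Position 1: all 'j' => match
  Position 2: all 'j' => match
  Position 3: ('m', 'e', 'i', 'h') => mismatch, stop
LCP = "mjj" (length 3)

3


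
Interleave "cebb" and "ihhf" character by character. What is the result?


Interleaving "cebb" and "ihhf":
  Position 0: 'c' from first, 'i' from second => "ci"
  Position 1: 'e' from first, 'h' from second => "eh"
  Position 2: 'b' from first, 'h' from second => "bh"
  Position 3: 'b' from first, 'f' from second => "bf"
Result: ciehbhbf

ciehbhbf


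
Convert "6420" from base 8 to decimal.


Input: "6420" in base 8
Positional expansion:
  Digit '6' (value 6) x 8^3 = 3072
  Digit '4' (value 4) x 8^2 = 256
  Digit '2' (value 2) x 8^1 = 16
  Digit '0' (value 0) x 8^0 = 0
Sum = 3344

3344


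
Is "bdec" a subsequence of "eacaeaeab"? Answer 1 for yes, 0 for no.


Check if "bdec" is a subsequence of "eacaeaeab"
Greedy scan:
  Position 0 ('e'): no match needed
  Position 1 ('a'): no match needed
  Position 2 ('c'): no match needed
  Position 3 ('a'): no match needed
  Position 4 ('e'): no match needed
  Position 5 ('a'): no match needed
  Position 6 ('e'): no match needed
  Position 7 ('a'): no match needed
  Position 8 ('b'): matches sub[0] = 'b'
Only matched 1/4 characters => not a subsequence

0


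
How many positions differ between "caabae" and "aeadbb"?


Comparing "caabae" and "aeadbb" position by position:
  Position 0: 'c' vs 'a' => DIFFER
  Position 1: 'a' vs 'e' => DIFFER
  Position 2: 'a' vs 'a' => same
  Position 3: 'b' vs 'd' => DIFFER
  Position 4: 'a' vs 'b' => DIFFER
  Position 5: 'e' vs 'b' => DIFFER
Positions that differ: 5

5


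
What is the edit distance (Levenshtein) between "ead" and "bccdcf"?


Computing edit distance: "ead" -> "bccdcf"
DP table:
           b    c    c    d    c    f
      0    1    2    3    4    5    6
  e   1    1    2    3    4    5    6
  a   2    2    2    3    4    5    6
  d   3    3    3    3    3    4    5
Edit distance = dp[3][6] = 5

5


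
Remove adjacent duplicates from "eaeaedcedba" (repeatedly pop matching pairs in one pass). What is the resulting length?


Input: eaeaedcedba
Stack-based adjacent duplicate removal:
  Read 'e': push. Stack: e
  Read 'a': push. Stack: ea
  Read 'e': push. Stack: eae
  Read 'a': push. Stack: eaea
  Read 'e': push. Stack: eaeae
  Read 'd': push. Stack: eaeaed
  Read 'c': push. Stack: eaeaedc
  Read 'e': push. Stack: eaeaedce
  Read 'd': push. Stack: eaeaedced
  Read 'b': push. Stack: eaeaedcedb
  Read 'a': push. Stack: eaeaedcedba
Final stack: "eaeaedcedba" (length 11)

11


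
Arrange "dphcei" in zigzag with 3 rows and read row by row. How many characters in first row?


Zigzag "dphcei" into 3 rows:
Placing characters:
  'd' => row 0
  'p' => row 1
  'h' => row 2
  'c' => row 1
  'e' => row 0
  'i' => row 1
Rows:
  Row 0: "de"
  Row 1: "pci"
  Row 2: "h"
First row length: 2

2
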